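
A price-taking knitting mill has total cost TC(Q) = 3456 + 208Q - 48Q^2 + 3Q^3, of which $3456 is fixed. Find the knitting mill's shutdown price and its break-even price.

AVC = 208 - 48Q + 3Q^2; minimized at Q = 8, giving min AVC = $16. That is the shutdown price.
ATC = 3456/Q + 208 - 48Q + 3Q^2. Setting dATC/dQ = −3456/Q^2 − 48 + 6Q = 0 gives Q = 12 (since 6·12^3 − 48·12^2 = 3456).
min ATC = 3456/12 + 208 − 48·12 + 3·12^2 = $352. That is the break-even price.
Between these two prices the firm operates at a loss; above $352 it earns a profit.

Shutdown price = $16; break-even price = $352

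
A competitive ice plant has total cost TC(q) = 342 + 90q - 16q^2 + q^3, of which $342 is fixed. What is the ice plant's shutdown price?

$26 per unit

Short-run supply begins at min AVC. From VC = 90q - 16q^2 + q^3, AVC = 90 - 16q + q^2.
dAVC/dq = -16 + 2q = 0 gives q = 8. min AVC = 90 - 16·8 + 8^2 = 26.
The firm shuts down for any P below $26.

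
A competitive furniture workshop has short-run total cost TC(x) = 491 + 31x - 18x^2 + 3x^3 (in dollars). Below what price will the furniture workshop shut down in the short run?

Short-run supply begins at min AVC. From VC = 31x - 18x^2 + 3x^3, AVC = 31 - 18x + 3x^2.
At the minimum of AVC, MC = AVC. MC = 31 - 36x + 9x^2; setting MC = AVC gives 6x^2 - 18x = 0, so x = 3. min AVC = 4.
The firm shuts down for any P below $4.

$4 per unit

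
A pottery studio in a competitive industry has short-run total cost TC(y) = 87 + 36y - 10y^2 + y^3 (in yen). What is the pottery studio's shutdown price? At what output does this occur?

The firm shuts down when price falls below the minimum of average variable cost. AVC = VC/y = 36 - 10y + y^2.
At the minimum of AVC, MC = AVC. MC = 36 - 20y + 3y^2; setting MC = AVC gives 2y^2 - 10y = 0, so y = 5. min AVC = 11.
For P < ¥11 the firm produces nothing.

¥11 per unit, at y = 5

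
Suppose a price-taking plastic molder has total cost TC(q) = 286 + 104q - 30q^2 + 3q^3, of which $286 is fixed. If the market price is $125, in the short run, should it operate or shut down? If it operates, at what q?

Variable cost is VC = 104q - 30q^2 + 3q^3, so AVC = VC/q = 104 - 30q + 3q^2 and MC = dTC/dq = 104 - 60q + 9q^2.
The AVC parabola has its vertex at q = 30/6 = 5, where AVC = 104 - 30·5 + 3·5^2 = $29.
P = $125 exceeds min AVC = $29, so the firm stays open.
Solving P = MC: -21 - 60q + 9q^2 = 0 ⇒ q = -1/3 or 7. On the upward-sloping branch, q* = 7.
Check: AVC at q = 7 is $41 ≤ P, so revenue covers variable cost.
Profit = P·q − TC = 125·7 − 573 = $302.

Produce at q = 7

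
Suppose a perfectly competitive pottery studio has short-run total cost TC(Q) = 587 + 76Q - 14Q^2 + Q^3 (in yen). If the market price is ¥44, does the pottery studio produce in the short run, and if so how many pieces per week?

Produce at Q = 8

Strip out fixed cost: VC = 76Q - 14Q^2 + Q^3. Then AVC = 76 - 14Q + Q^2 and MC = 76 - 28Q + 3Q^2.
AVC is minimized where dAVC/dQ = -14 + 2Q = 0, at Q = 7; min AVC = 76 - 14·7 + 7^2 = ¥27.
Because ¥44 ≥ ¥27, revenue can cover variable cost; the firm operates.
Solving P = MC: 32 - 28Q + 3Q^2 = 0 ⇒ Q = 4/3 or 8. On the upward-sloping branch, Q* = 8.
Check: AVC at Q = 8 is ¥28 ≤ P, so revenue covers variable cost.
Profit = P·Q − TC = 44·8 − 811 = -¥459, a loss, but smaller than the ¥587 fixed cost the firm would lose by shutting down.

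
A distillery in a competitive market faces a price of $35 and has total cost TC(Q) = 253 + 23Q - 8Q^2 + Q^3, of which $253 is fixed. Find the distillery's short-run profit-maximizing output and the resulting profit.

AVC = 23 - 8Q + Q^2; min AVC = $7 at Q = 4. Since P = $35 ≥ min AVC, the firm produces.
MC = 23 - 16Q + 3Q^2. Setting P = MC and taking the root on the rising branch gives Q* = 6.
TR = 35·6 = 210. TC = 253 + 66 = 319. Profit = 210 − 319 = -$109.
Shutting down would mean losing the fixed cost of $253, so operating at a loss of $109 is better by $144.

Profit = -$109 at Q = 6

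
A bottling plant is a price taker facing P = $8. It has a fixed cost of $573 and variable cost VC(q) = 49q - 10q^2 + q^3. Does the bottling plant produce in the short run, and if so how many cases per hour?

Shut down

Strip out fixed cost: VC = 49q - 10q^2 + q^3. Then AVC = 49 - 10q + q^2 and MC = 49 - 20q + 3q^2.
AVC hits its minimum where MC = AVC, at q = 5, giving min AVC = 49 - 10·5 + 5^2 = $24.
P = $8 lies below min AVC = $24; no output level covers variable cost.
Best response: produce nothing and absorb the $573 fixed cost.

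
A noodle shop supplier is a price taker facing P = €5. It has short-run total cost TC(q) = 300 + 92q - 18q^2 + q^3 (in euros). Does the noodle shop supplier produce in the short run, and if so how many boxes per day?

Shut down

Strip out fixed cost: VC = 92q - 18q^2 + q^3. Then AVC = 92 - 18q + q^2 and MC = 92 - 36q + 3q^2.
The AVC parabola has its vertex at q = 18/2 = 9, where AVC = 92 - 18·9 + 9^2 = €11.
With P < min AVC (€5 < €11), every unit sold adds to the loss.
Shutting down limits the loss to fixed cost, €300.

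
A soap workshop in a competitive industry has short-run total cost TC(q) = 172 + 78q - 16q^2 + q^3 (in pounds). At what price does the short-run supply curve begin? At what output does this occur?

£14 per unit, at q = 8

Short-run supply begins at min AVC. From VC = 78q - 16q^2 + q^3, AVC = 78 - 16q + q^2.
dAVC/dq = -16 + 2q = 0 gives q = 8. min AVC = 78 - 16·8 + 8^2 = 14.
The firm shuts down for any P below £14.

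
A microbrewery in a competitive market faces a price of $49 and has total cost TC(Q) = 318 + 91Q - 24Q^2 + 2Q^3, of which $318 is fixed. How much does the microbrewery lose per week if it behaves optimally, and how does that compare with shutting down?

Profit = -$122 at Q = 7

AVC = 91 - 24Q + 2Q^2 has its minimum $19 at Q = 6; price $49 clears that bar, so the firm operates.
MC = 91 - 48Q + 6Q^2. Setting P = MC and taking the root on the rising branch gives Q* = 7.
TR = 49·7 = 343. TC = 318 + 147 = 465. Profit = 343 − 465 = -$122.
By producing, the firm covers all variable cost plus $196 of fixed cost; shutting down would lose the full $318.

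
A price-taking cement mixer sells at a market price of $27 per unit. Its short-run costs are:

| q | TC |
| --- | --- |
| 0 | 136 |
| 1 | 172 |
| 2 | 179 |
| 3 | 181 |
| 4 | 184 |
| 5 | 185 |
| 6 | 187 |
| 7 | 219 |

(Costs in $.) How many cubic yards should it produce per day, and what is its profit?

Tabulate TR − TC: q=0: -136; q=1: -145; q=2: -125; q=3: -100; q=4: -76; q=5: -50; q=6: -25; q=7: -30.
Profit is maximized at q = 6. AVC there is 51/6 = $8.50 ≤ P, so producing beats shutting down (which would give -$136).

q = 6; profit = -$25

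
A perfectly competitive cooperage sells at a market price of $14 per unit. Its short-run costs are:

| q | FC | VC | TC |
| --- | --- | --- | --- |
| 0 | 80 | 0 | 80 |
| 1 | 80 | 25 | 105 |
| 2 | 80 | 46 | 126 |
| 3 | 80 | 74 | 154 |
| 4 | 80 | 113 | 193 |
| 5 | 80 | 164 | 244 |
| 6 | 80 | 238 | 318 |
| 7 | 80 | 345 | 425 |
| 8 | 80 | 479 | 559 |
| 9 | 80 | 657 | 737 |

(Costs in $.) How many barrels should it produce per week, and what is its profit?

Profit at each row (π = 14q − TC): q=0: -80; q=1: -91; q=2: -98; q=3: -112; q=4: -137; q=5: -174; q=6: -234; q=7: -327; q=8: -447; q=9: -611.
Profit is highest at q = 0. Equivalently, the lowest AVC in the table is 46/2 ≈ $23 at q = 2, and P = $14 falls below it — price never covers variable cost, so the firm shuts down and loses only its fixed cost.

q = 0 (shut down); profit = -$80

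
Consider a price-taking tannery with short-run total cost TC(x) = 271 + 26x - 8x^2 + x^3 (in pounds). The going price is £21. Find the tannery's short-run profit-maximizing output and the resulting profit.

Profit = -£221 at x = 5

AVC = 26 - 8x + x^2 has its minimum £10 at x = 4; price £21 clears that bar, so the firm operates.
With MC = 26 - 16x + 3x^2, P = MC on the upward-sloping part at x* = 5.
TR = 21·5 = 105. TC = 271 + 55 = 326. Profit = 105 − 326 = -£221.
That loss of £221 beats the £271 the firm would lose by shutting down; producing recovers £50 of fixed cost.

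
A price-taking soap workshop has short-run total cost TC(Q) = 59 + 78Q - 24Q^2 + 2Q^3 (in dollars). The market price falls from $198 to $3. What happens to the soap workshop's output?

AVC = 78 - 24Q + 2Q^2, minimized at Q = 6 where min AVC = $6. MC = 78 - 48Q + 6Q^2.
With P = $198 above the shutdown price, P = MC gives Q = 10.
At P = $3 < min AVC = $6, price no longer covers variable cost at any output, so the firm shuts down: Q = 0.

Output falls from 10 to 0 (the firm shuts down)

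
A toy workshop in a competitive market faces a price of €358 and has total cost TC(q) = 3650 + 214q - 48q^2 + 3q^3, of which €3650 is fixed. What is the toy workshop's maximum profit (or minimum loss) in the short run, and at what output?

Profit = -€194 at q = 12

AVC = 214 - 48q + 3q^2 has its minimum €22 at q = 8; price €358 clears that bar, so the firm operates.
MC = 214 - 96q + 9q^2. Setting P = MC and taking the root on the rising branch gives q* = 12.
TR = 358·12 = 4296. TC = 3650 + 840 = 4490. Profit = 4296 − 4490 = -€194.
Shutting down would mean losing the fixed cost of €3650, so operating at a loss of €194 is better by €3456.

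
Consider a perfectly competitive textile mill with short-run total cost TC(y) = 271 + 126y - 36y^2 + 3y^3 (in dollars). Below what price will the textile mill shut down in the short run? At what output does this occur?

$18 per unit, at y = 6

Short-run supply begins at min AVC. From VC = 126y - 36y^2 + 3y^3, AVC = 126 - 36y + 3y^2.
At the minimum of AVC, MC = AVC. MC = 126 - 72y + 9y^2; setting MC = AVC gives 6y^2 - 36y = 0, so y = 6. min AVC = 18.
So the shutdown price is $18.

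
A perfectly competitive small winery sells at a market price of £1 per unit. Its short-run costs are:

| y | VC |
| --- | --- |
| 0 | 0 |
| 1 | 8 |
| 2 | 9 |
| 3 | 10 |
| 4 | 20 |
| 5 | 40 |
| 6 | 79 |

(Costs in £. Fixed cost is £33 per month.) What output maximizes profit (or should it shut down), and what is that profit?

Compute π = P·y − TC at each output: y=0: -33; y=1: -40; y=2: -40; y=3: -40; y=4: -49; y=5: -68; y=6: -106.
Profit is highest at y = 0. Equivalently, the lowest AVC in the table is 10/3 ≈ £3.33 at y = 3, and P = £1 falls below it — price never covers variable cost, so the firm shuts down and loses only its fixed cost.

y = 0 (shut down); profit = -£33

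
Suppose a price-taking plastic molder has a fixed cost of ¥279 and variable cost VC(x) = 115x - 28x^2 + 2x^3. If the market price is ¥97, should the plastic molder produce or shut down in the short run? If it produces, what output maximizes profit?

From TC, MC = TC'(x) = 115 - 56x + 6x^2 and AVC = VC/x = 115 - 28x + 2x^2.
The AVC parabola has its vertex at x = 28/4 = 7, where AVC = 115 - 28·7 + 2·7^2 = ¥17.
P = ¥97 exceeds min AVC = ¥17, so the firm stays open.
P = MC gives 18 - 56x + 6x^2 = 0, with roots 1/3 and 9. Take the larger (rising MC): x* = 9.
Check: AVC at x = 9 is ¥25 ≤ P, so revenue covers variable cost.
Profit = P·x − TC = 97·9 − 504 = ¥369.

Produce at x = 9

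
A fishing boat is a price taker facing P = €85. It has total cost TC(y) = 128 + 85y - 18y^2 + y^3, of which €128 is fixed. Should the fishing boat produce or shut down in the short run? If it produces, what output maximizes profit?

Produce at y = 12

Strip out fixed cost: VC = 85y - 18y^2 + y^3. Then AVC = 85 - 18y + y^2 and MC = 85 - 36y + 3y^2.
AVC hits its minimum where MC = AVC, at y = 9, giving min AVC = 85 - 18·9 + 9^2 = €4.
P = €85 exceeds min AVC = €4, so the firm stays open.
Set P = MC: 85 = 85 - 36y + 3y^2 → -36y + 3y^2 = 0. The roots are y = 0 and y = 12; the profit-maximizing output is on the rising part of MC, so y* = 12.
Check: AVC at y = 12 is €13 ≤ P, so revenue covers variable cost.
Profit = P·y − TC = 85·12 − 284 = €736.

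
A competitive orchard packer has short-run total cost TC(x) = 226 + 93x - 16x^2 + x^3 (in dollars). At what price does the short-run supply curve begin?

$29 per unit

The firm shuts down when price falls below the minimum of average variable cost. AVC = VC/x = 93 - 16x + x^2.
dAVC/dx = -16 + 2x = 0 gives x = 8. min AVC = 93 - 16·8 + 8^2 = 29.
The firm shuts down for any P below $29.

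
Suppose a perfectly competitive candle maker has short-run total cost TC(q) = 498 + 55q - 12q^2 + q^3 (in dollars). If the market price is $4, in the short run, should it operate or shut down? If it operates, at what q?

Variable cost is VC = 55q - 12q^2 + q^3, so AVC = VC/q = 55 - 12q + q^2 and MC = dTC/dq = 55 - 24q + 3q^2.
AVC hits its minimum where MC = AVC, at q = 6, giving min AVC = 55 - 12·6 + 6^2 = $19.
Since P = $4 < min AVC = $19, price fails to cover variable cost at any output.
The firm minimizes its loss by shutting down and losing only its fixed cost of $498.

Shut down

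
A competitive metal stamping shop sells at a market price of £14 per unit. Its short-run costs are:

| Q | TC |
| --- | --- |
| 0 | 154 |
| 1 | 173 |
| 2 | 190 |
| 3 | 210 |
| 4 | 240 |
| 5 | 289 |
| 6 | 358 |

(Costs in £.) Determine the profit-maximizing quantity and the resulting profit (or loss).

Q = 0 (shut down); profit = -£154

Profit at each row (π = 14Q − TC): Q=0: -154; Q=1: -159; Q=2: -162; Q=3: -168; Q=4: -184; Q=5: -219; Q=6: -274.
Profit is highest at Q = 0. Equivalently, the lowest AVC in the table is 36/2 ≈ £18 at Q = 2, and P = £14 falls below it — price never covers variable cost, so the firm shuts down and loses only its fixed cost.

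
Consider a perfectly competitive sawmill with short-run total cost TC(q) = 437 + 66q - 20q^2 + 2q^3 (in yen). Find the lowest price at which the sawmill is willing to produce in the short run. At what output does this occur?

The firm shuts down when price falls below the minimum of average variable cost. AVC = VC/q = 66 - 20q + 2q^2.
At the minimum of AVC, MC = AVC. MC = 66 - 40q + 6q^2; setting MC = AVC gives 4q^2 - 20q = 0, so q = 5. min AVC = 16.
The firm shuts down for any P below ¥16.

¥16 per unit, at q = 5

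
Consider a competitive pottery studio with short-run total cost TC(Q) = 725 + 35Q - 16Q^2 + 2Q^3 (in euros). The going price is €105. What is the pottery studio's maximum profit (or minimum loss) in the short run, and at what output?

AVC = 35 - 16Q + 2Q^2; min AVC = €3 at Q = 4. Since P = €105 ≥ min AVC, the firm produces.
MC = 35 - 32Q + 6Q^2. Setting P = MC and taking the root on the rising branch gives Q* = 7.
TR = 105·7 = 735. TC = 725 + 147 = 872. Profit = 735 − 872 = -€137.
That loss of €137 beats the €725 the firm would lose by shutting down; producing recovers €588 of fixed cost.

Profit = -€137 at Q = 7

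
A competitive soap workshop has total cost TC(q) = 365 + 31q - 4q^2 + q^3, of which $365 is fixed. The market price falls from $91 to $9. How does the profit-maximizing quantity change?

Output falls from 6 to 0 (the firm shuts down)

AVC = 31 - 4q + q^2, minimized at q = 2 where min AVC = $27. MC = 31 - 8q + 3q^2.
At P = $91 ≥ min AVC, set P = MC on the rising branch: q = 6.
At P = $9 < min AVC = $27, price no longer covers variable cost at any output, so the firm shuts down: q = 0.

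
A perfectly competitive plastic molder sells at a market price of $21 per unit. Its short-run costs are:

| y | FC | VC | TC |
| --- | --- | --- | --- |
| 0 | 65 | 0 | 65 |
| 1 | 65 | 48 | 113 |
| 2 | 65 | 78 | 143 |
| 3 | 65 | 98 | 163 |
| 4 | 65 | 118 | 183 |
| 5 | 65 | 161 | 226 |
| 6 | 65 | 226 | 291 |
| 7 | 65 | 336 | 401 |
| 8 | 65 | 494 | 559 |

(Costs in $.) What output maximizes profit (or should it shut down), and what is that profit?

y = 0 (shut down); profit = -$65

Compute π = P·y − TC at each output: y=0: -65; y=1: -92; y=2: -101; y=3: -100; y=4: -99; y=5: -121; y=6: -165; y=7: -254; y=8: -391.
Profit is highest at y = 0. Equivalently, the lowest AVC in the table is 118/4 ≈ $29.50 at y = 4, and P = $21 falls below it — price never covers variable cost, so the firm shuts down and loses only its fixed cost.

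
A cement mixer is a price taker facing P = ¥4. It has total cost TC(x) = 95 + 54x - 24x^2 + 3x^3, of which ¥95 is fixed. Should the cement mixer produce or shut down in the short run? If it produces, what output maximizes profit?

From TC, MC = TC'(x) = 54 - 48x + 9x^2 and AVC = VC/x = 54 - 24x + 3x^2.
AVC hits its minimum where MC = AVC, at x = 4, giving min AVC = 54 - 24·4 + 3·4^2 = ¥6.
With P < min AVC (¥4 < ¥6), every unit sold adds to the loss.
The firm minimizes its loss by shutting down and losing only its fixed cost of ¥95.

Shut down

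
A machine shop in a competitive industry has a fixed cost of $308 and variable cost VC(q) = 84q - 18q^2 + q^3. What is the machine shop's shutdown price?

$3 per unit

The firm shuts down when price falls below the minimum of average variable cost. AVC = VC/q = 84 - 18q + q^2.
dAVC/dq = -18 + 2q = 0 gives q = 9. min AVC = 84 - 18·9 + 9^2 = 3.
The firm shuts down for any P below $3.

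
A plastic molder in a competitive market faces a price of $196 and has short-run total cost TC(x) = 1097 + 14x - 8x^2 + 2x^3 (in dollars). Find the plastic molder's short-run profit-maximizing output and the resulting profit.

Profit = -$117 at x = 7

AVC = 14 - 8x + 2x^2; min AVC = $6 at x = 2. Since P = $196 ≥ min AVC, the firm produces.
With MC = 14 - 16x + 6x^2, P = MC on the upward-sloping part at x* = 7.
TR = 196·7 = 1372. TC = 1097 + 392 = 1489. Profit = 1372 − 1489 = -$117.
That loss of $117 beats the $1097 the firm would lose by shutting down; producing recovers $980 of fixed cost.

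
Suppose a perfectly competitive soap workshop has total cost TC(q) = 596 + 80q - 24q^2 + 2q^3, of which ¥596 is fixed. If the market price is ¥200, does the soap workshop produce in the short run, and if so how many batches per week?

From TC, MC = TC'(q) = 80 - 48q + 6q^2 and AVC = VC/q = 80 - 24q + 2q^2.
AVC is minimized where dAVC/dq = -24 + 4q = 0, at q = 6; min AVC = 80 - 24·6 + 2·6^2 = ¥8.
Since P = ¥200 ≥ min AVC = ¥8, price covers variable cost and the firm should produce.
P = MC gives -120 - 48q + 6q^2 = 0, with roots -2 and 10. Take the larger (rising MC): q* = 10.
Check: AVC at q = 10 is ¥40 ≤ P, so revenue covers variable cost.
Profit = P·q − TC = 200·10 − 996 = ¥1004.

Produce at q = 10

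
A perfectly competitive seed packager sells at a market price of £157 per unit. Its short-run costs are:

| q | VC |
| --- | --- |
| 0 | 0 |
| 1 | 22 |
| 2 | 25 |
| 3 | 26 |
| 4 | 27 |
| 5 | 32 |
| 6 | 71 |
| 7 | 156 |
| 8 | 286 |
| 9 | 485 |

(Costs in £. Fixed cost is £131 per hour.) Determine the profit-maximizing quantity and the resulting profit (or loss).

Compute π = P·q − TC at each output: q=0: -131; q=1: 4; q=2: 158; q=3: 314; q=4: 470; q=5: 622; q=6: 740; q=7: 812; q=8: 839; q=9: 797.
Profit is maximized at q = 8. AVC there is 286/8 = £35.75 ≤ P, so producing beats shutting down (which would give -£131).

q = 8; profit = £839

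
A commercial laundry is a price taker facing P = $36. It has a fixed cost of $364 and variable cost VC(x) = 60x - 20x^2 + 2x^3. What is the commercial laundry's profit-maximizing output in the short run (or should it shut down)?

Strip out fixed cost: VC = 60x - 20x^2 + 2x^3. Then AVC = 60 - 20x + 2x^2 and MC = 60 - 40x + 6x^2.
The AVC parabola has its vertex at x = 20/4 = 5, where AVC = 60 - 20·5 + 2·5^2 = $10.
Since P = $36 ≥ min AVC = $10, price covers variable cost and the firm should produce.
Solving P = MC: 24 - 40x + 6x^2 = 0 ⇒ x = 2/3 or 6. On the upward-sloping branch, x* = 6.
Check: AVC at x = 6 is $12 ≤ P, so revenue covers variable cost.
Profit = P·x − TC = 36·6 − 436 = -$220, a loss, but smaller than the $364 fixed cost the firm would lose by shutting down.

Produce at x = 6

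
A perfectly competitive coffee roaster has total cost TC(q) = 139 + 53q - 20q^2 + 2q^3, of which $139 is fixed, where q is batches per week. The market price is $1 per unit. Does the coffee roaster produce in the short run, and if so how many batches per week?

Shut down

Variable cost is VC = 53q - 20q^2 + 2q^3, so AVC = VC/q = 53 - 20q + 2q^2 and MC = dTC/dq = 53 - 40q + 6q^2.
The AVC parabola has its vertex at q = 20/4 = 5, where AVC = 53 - 20·5 + 2·5^2 = $3.
P = $1 lies below min AVC = $3; no output level covers variable cost.
The firm minimizes its loss by shutting down and losing only its fixed cost of $139.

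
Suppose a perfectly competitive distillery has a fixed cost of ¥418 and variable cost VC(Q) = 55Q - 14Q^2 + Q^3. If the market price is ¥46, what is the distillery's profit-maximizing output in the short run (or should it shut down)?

Produce at Q = 9

From TC, MC = TC'(Q) = 55 - 28Q + 3Q^2 and AVC = VC/Q = 55 - 14Q + Q^2.
AVC hits its minimum where MC = AVC, at Q = 7, giving min AVC = 55 - 14·7 + 7^2 = ¥6.
Since P = ¥46 ≥ min AVC = ¥6, price covers variable cost and the firm should produce.
Set P = MC: 46 = 55 - 28Q + 3Q^2 → 9 - 28Q + 3Q^2 = 0. The roots are Q = 1/3 and Q = 9; the profit-maximizing output is on the rising part of MC, so Q* = 9.
Check: AVC at Q = 9 is ¥10 ≤ P, so revenue covers variable cost.
Profit = P·Q − TC = 46·9 − 508 = -¥94, a loss, but smaller than the ¥418 fixed cost the firm would lose by shutting down.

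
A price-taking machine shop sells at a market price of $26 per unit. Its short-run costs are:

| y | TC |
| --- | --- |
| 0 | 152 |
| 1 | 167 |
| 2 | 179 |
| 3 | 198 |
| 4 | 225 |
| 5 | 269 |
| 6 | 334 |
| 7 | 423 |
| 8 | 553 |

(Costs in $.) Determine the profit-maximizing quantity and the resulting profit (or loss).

Compute π = P·y − TC at each output: y=0: -152; y=1: -141; y=2: -127; y=3: -120; y=4: -121; y=5: -139; y=6: -178; y=7: -241; y=8: -345.
Profit is maximized at y = 3. AVC there is 46/3 = $15.33 ≤ P, so producing beats shutting down (which would give -$152).

y = 3; profit = -$120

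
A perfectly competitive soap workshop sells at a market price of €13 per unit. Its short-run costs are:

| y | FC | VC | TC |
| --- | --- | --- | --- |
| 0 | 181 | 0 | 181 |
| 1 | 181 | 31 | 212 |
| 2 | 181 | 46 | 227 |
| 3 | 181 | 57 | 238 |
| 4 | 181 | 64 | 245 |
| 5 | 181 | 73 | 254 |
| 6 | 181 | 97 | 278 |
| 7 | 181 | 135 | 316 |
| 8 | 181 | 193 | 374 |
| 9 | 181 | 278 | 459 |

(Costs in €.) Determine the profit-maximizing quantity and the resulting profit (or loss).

Tabulate TR − TC: y=0: -181; y=1: -199; y=2: -201; y=3: -199; y=4: -193; y=5: -189; y=6: -200; y=7: -225; y=8: -270; y=9: -342.
Profit is highest at y = 0. Equivalently, the lowest AVC in the table is 73/5 ≈ €14.60 at y = 5, and P = €13 falls below it — price never covers variable cost, so the firm shuts down and loses only its fixed cost.

y = 0 (shut down); profit = -€181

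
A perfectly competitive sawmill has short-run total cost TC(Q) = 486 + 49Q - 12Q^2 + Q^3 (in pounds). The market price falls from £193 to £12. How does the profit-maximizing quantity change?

AVC = 49 - 12Q + Q^2, minimized at Q = 6 where min AVC = £13. MC = 49 - 24Q + 3Q^2.
At P = £193 ≥ min AVC, set P = MC on the rising branch: Q = 12.
At P = £12 < min AVC = £13, price no longer covers variable cost at any output, so the firm shuts down: Q = 0.

Output falls from 12 to 0 (the firm shuts down)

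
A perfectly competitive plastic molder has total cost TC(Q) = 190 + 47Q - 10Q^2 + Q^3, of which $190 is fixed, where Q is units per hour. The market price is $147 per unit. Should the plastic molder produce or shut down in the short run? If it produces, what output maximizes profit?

From TC, MC = TC'(Q) = 47 - 20Q + 3Q^2 and AVC = VC/Q = 47 - 10Q + Q^2.
The AVC parabola has its vertex at Q = 10/2 = 5, where AVC = 47 - 10·5 + 5^2 = $22.
Since P = $147 ≥ min AVC = $22, price covers variable cost and the firm should produce.
Solving P = MC: -100 - 20Q + 3Q^2 = 0 ⇒ Q = -10/3 or 10. On the upward-sloping branch, Q* = 10.
Check: AVC at Q = 10 is $47 ≤ P, so revenue covers variable cost.
Profit = P·Q − TC = 147·10 − 660 = $810.

Produce at Q = 10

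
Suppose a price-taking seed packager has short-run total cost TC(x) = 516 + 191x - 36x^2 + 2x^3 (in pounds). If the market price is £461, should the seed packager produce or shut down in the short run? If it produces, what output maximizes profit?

Produce at x = 15

From TC, MC = TC'(x) = 191 - 72x + 6x^2 and AVC = VC/x = 191 - 36x + 2x^2.
AVC is minimized where dAVC/dx = -36 + 4x = 0, at x = 9; min AVC = 191 - 36·9 + 2·9^2 = £29.
P = £461 exceeds min AVC = £29, so the firm stays open.
Set P = MC: 461 = 191 - 72x + 6x^2 → -270 - 72x + 6x^2 = 0. The roots are x = -3 and x = 15; the profit-maximizing output is on the rising part of MC, so x* = 15.
Check: AVC at x = 15 is £101 ≤ P, so revenue covers variable cost.
Profit = P·x − TC = 461·15 − 2031 = £4884.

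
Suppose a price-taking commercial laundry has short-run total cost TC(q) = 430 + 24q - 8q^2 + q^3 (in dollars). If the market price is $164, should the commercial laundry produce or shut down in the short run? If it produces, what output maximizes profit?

Produce at q = 10

From TC, MC = TC'(q) = 24 - 16q + 3q^2 and AVC = VC/q = 24 - 8q + q^2.
AVC is minimized where dAVC/dq = -8 + 2q = 0, at q = 4; min AVC = 24 - 8·4 + 4^2 = $8.
Because $164 ≥ $8, revenue can cover variable cost; the firm operates.
Set P = MC: 164 = 24 - 16q + 3q^2 → -140 - 16q + 3q^2 = 0. The roots are q = -14/3 and q = 10; the profit-maximizing output is on the rising part of MC, so q* = 10.
Check: AVC at q = 10 is $44 ≤ P, so revenue covers variable cost.
Profit = P·q − TC = 164·10 − 870 = $770.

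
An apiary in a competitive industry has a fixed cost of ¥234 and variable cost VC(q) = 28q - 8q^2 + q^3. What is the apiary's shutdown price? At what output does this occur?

Short-run supply begins at min AVC. From VC = 28q - 8q^2 + q^3, AVC = 28 - 8q + q^2.
dAVC/dq = -8 + 2q = 0 gives q = 4. min AVC = 28 - 8·4 + 4^2 = 12.
The firm shuts down for any P below ¥12.

¥12 per unit, at q = 4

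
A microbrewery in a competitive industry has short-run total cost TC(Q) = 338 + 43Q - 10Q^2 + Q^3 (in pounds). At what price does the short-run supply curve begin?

The shutdown price is the minimum of AVC. VC = 43Q - 10Q^2 + Q^3, so AVC = 43 - 10Q + Q^2.
dAVC/dQ = -10 + 2Q = 0 gives Q = 5. min AVC = 43 - 10·5 + 5^2 = 18.
The firm shuts down for any P below £18.

£18 per unit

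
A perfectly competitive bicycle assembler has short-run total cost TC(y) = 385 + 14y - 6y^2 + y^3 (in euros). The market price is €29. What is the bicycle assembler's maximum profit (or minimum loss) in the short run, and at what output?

Profit = -€285 at y = 5

AVC = 14 - 6y + y^2; min AVC = €5 at y = 3. Since P = €29 ≥ min AVC, the firm produces.
With MC = 14 - 12y + 3y^2, P = MC on the upward-sloping part at y* = 5.
TR = 29·5 = 145. TC = 385 + 45 = 430. Profit = 145 − 430 = -€285.
By producing, the firm covers all variable cost plus €100 of fixed cost; shutting down would lose the full €385.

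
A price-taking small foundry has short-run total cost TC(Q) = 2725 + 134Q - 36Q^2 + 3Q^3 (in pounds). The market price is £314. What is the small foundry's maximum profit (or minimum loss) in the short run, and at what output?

Profit = -£325 at Q = 10

AVC = 134 - 36Q + 3Q^2; min AVC = £26 at Q = 6. Since P = £314 ≥ min AVC, the firm produces.
With MC = 134 - 72Q + 9Q^2, P = MC on the upward-sloping part at Q* = 10.
TR = 314·10 = 3140. TC = 2725 + 740 = 3465. Profit = 3140 − 3465 = -£325.
By producing, the firm covers all variable cost plus £2400 of fixed cost; shutting down would lose the full £2725.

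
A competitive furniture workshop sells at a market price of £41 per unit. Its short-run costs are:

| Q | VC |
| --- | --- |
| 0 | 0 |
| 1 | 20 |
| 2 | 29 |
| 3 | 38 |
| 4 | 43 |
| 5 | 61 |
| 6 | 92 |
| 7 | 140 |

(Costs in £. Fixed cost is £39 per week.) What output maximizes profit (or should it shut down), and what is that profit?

Tabulate TR − TC: Q=0: -39; Q=1: -18; Q=2: 14; Q=3: 46; Q=4: 82; Q=5: 105; Q=6: 115; Q=7: 108.
Profit is maximized at Q = 6. AVC there is 92/6 = £15.33 ≤ P, so producing beats shutting down (which would give -£39).

Q = 6; profit = £115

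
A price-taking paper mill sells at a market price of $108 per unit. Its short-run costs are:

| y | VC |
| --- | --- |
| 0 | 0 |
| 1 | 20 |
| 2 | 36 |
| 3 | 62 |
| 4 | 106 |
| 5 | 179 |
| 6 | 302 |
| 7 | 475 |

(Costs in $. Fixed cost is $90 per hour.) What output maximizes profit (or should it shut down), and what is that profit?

y = 5; profit = $271

Compute π = P·y − TC at each output: y=0: -90; y=1: -2; y=2: 90; y=3: 172; y=4: 236; y=5: 271; y=6: 256; y=7: 191.
Profit is maximized at y = 5. AVC there is 179/5 = $35.80 ≤ P, so producing beats shutting down (which would give -$90).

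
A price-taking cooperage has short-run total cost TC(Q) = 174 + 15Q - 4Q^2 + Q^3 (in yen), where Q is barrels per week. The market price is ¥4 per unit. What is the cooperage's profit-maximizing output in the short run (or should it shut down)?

From TC, MC = TC'(Q) = 15 - 8Q + 3Q^2 and AVC = VC/Q = 15 - 4Q + Q^2.
AVC is minimized where dAVC/dQ = -4 + 2Q = 0, at Q = 2; min AVC = 15 - 4·2 + 2^2 = ¥11.
With P < min AVC (¥4 < ¥11), every unit sold adds to the loss.
Best response: produce nothing and absorb the ¥174 fixed cost.

Shut down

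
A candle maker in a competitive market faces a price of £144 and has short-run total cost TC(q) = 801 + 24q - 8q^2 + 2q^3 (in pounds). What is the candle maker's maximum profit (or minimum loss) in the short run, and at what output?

AVC = 24 - 8q + 2q^2 has its minimum £16 at q = 2; price £144 clears that bar, so the firm operates.
MC = 24 - 16q + 6q^2. Setting P = MC and taking the root on the rising branch gives q* = 6.
TR = 144·6 = 864. TC = 801 + 288 = 1089. Profit = 864 − 1089 = -£225.
By producing, the firm covers all variable cost plus £576 of fixed cost; shutting down would lose the full £801.

Profit = -£225 at q = 6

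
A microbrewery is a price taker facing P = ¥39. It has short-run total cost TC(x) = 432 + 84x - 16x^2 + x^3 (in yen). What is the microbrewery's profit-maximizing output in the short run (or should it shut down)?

Produce at x = 9

Variable cost is VC = 84x - 16x^2 + x^3, so AVC = VC/x = 84 - 16x + x^2 and MC = dTC/dx = 84 - 32x + 3x^2.
The AVC parabola has its vertex at x = 16/2 = 8, where AVC = 84 - 16·8 + 8^2 = ¥20.
P = ¥39 exceeds min AVC = ¥20, so the firm stays open.
P = MC gives 45 - 32x + 3x^2 = 0, with roots 5/3 and 9. Take the larger (rising MC): x* = 9.
Check: AVC at x = 9 is ¥21 ≤ P, so revenue covers variable cost.
Profit = P·x − TC = 39·9 − 621 = -¥270, a loss, but smaller than the ¥432 fixed cost the firm would lose by shutting down.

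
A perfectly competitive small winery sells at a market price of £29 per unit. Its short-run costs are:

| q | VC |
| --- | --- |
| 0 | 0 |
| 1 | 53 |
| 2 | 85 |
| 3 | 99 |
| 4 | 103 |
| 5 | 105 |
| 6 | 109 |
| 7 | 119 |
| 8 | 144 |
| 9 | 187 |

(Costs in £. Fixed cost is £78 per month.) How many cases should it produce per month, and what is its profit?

Tabulate TR − TC: q=0: -78; q=1: -102; q=2: -105; q=3: -90; q=4: -65; q=5: -38; q=6: -13; q=7: 6; q=8: 10; q=9: -4.
Profit is maximized at q = 8. AVC there is 144/8 = £18 ≤ P, so producing beats shutting down (which would give -£78).

q = 8; profit = £10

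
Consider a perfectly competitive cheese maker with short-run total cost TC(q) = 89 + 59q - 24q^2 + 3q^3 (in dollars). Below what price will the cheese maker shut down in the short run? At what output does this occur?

$11 per unit, at q = 4

The firm shuts down when price falls below the minimum of average variable cost. AVC = VC/q = 59 - 24q + 3q^2.
dAVC/dq = -24 + 6q = 0 gives q = 4. min AVC = 59 - 24·4 + 3·4^2 = 11.
For P < $11 the firm produces nothing.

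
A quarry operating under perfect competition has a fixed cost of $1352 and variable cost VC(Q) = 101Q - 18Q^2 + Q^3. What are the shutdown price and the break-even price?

Shutdown price = $20; break-even price = $140

Shutdown price = min AVC. AVC = 101 - 18Q + Q^2, with vertex at Q = 9 and minimum $20.
ATC = 1352/Q + 101 - 18Q + Q^2. Setting dATC/dQ = −1352/Q^2 − 18 + 2Q = 0 gives Q = 13 (since 2·13^3 − 18·13^2 = 1352).
min ATC = 1352/13 + 101 − 18·13 + 13^2 = $140. That is the break-even price.
Between these two prices the firm operates at a loss; above $140 it earns a profit.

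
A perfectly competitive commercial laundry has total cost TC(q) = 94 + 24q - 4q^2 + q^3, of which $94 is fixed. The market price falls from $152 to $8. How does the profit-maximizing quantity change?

MC = 24 - 8q + 3q^2; the shutdown threshold is min AVC = $20 (at q = 2).
At P = $152 ≥ min AVC, set P = MC on the rising branch: q = 8.
At P = $8 < min AVC = $20, price no longer covers variable cost at any output, so the firm shuts down: q = 0.

Output falls from 8 to 0 (the firm shuts down)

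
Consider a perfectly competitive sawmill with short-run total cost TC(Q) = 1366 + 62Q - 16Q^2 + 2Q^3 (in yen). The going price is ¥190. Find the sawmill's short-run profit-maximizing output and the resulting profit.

Profit = -¥342 at Q = 8

AVC = 62 - 16Q + 2Q^2 has its minimum ¥30 at Q = 4; price ¥190 clears that bar, so the firm operates.
With MC = 62 - 32Q + 6Q^2, P = MC on the upward-sloping part at Q* = 8.
TR = 190·8 = 1520. TC = 1366 + 496 = 1862. Profit = 1520 − 1862 = -¥342.
Shutting down would mean losing the fixed cost of ¥1366, so operating at a loss of ¥342 is better by ¥1024.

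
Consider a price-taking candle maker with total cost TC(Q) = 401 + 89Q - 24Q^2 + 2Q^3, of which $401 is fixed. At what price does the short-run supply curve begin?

$17 per unit

The firm shuts down when price falls below the minimum of average variable cost. AVC = VC/Q = 89 - 24Q + 2Q^2.
At the minimum of AVC, MC = AVC. MC = 89 - 48Q + 6Q^2; setting MC = AVC gives 4Q^2 - 24Q = 0, so Q = 6. min AVC = 17.
For P < $17 the firm produces nothing.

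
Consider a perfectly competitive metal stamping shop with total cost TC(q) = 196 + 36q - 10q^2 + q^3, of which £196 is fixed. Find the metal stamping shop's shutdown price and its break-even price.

Shutdown price = £11; break-even price = £43

Shutdown price = min AVC. AVC = 36 - 10q + q^2, with vertex at q = 5 and minimum £11.
ATC = 196/q + 36 - 10q + q^2. Setting dATC/dq = −196/q^2 − 10 + 2q = 0 gives q = 7 (since 2·7^3 − 10·7^2 = 196).
min ATC = 196/7 + 36 − 10·7 + 7^2 = £43. That is the break-even price.
Between these two prices the firm operates at a loss; above £43 it earns a profit.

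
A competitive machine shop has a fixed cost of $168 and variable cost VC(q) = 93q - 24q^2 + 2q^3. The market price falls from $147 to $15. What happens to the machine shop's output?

Output falls from 9 to 0 (the firm shuts down)

MC = 93 - 48q + 6q^2; the shutdown threshold is min AVC = $21 (at q = 6).
At P = $147 ≥ min AVC, set P = MC on the rising branch: q = 9.
At P = $15 < min AVC = $21, price no longer covers variable cost at any output, so the firm shuts down: q = 0.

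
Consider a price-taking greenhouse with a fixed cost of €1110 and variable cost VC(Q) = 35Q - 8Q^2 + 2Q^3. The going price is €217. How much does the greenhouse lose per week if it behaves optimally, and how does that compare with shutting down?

Profit = -€130 at Q = 7

AVC = 35 - 8Q + 2Q^2 has its minimum €27 at Q = 2; price €217 clears that bar, so the firm operates.
With MC = 35 - 16Q + 6Q^2, P = MC on the upward-sloping part at Q* = 7.
TR = 217·7 = 1519. TC = 1110 + 539 = 1649. Profit = 1519 − 1649 = -€130.
That loss of €130 beats the €1110 the firm would lose by shutting down; producing recovers €980 of fixed cost.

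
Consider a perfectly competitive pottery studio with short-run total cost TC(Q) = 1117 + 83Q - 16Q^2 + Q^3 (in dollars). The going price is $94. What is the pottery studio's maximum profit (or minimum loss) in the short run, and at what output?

Profit = -$391 at Q = 11

AVC = 83 - 16Q + Q^2; min AVC = $19 at Q = 8. Since P = $94 ≥ min AVC, the firm produces.
MC = 83 - 32Q + 3Q^2. Setting P = MC and taking the root on the rising branch gives Q* = 11.
TR = 94·11 = 1034. TC = 1117 + 308 = 1425. Profit = 1034 − 1425 = -$391.
By producing, the firm covers all variable cost plus $726 of fixed cost; shutting down would lose the full $1117.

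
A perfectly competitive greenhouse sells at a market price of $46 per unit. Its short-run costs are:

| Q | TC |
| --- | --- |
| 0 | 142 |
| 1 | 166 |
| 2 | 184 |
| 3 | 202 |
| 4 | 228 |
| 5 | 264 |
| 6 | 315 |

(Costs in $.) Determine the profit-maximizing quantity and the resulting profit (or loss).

Tabulate TR − TC: Q=0: -142; Q=1: -120; Q=2: -92; Q=3: -64; Q=4: -44; Q=5: -34; Q=6: -39.
Profit is maximized at Q = 5. AVC there is 122/5 = $24.40 ≤ P, so producing beats shutting down (which would give -$142).

Q = 5; profit = -$34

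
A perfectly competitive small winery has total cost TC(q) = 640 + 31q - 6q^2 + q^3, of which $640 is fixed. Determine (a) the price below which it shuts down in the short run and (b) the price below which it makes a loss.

Shutdown price = $22; break-even price = $127

AVC = 31 - 6q + q^2; minimized at q = 3, giving min AVC = $22. That is the shutdown price.
ATC = 640/q + 31 - 6q + q^2. Setting dATC/dq = −640/q^2 − 6 + 2q = 0 gives q = 8 (since 2·8^3 − 6·8^2 = 640).
min ATC = 640/8 + 31 − 6·8 + 8^2 = $127. That is the break-even price.
Between these two prices the firm operates at a loss; above $127 it earns a profit.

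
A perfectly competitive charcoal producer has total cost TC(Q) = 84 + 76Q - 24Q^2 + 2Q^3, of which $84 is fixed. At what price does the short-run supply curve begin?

Short-run supply begins at min AVC. From VC = 76Q - 24Q^2 + 2Q^3, AVC = 76 - 24Q + 2Q^2.
At the minimum of AVC, MC = AVC. MC = 76 - 48Q + 6Q^2; setting MC = AVC gives 4Q^2 - 24Q = 0, so Q = 6. min AVC = 4.
The firm shuts down for any P below $4.

$4 per unit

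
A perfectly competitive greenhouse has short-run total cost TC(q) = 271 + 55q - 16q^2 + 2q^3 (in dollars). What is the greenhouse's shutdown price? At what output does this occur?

The firm shuts down when price falls below the minimum of average variable cost. AVC = VC/q = 55 - 16q + 2q^2.
At the minimum of AVC, MC = AVC. MC = 55 - 32q + 6q^2; setting MC = AVC gives 4q^2 - 16q = 0, so q = 4. min AVC = 23.
The firm shuts down for any P below $23.

$23 per unit, at q = 4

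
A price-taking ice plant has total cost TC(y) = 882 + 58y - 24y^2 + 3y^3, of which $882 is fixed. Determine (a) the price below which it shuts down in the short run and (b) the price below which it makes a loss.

Shutdown price = $10; break-even price = $163

Shutdown price = min AVC. AVC = 58 - 24y + 3y^2, with vertex at y = 4 and minimum $10.
ATC = 882/y + 58 - 24y + 3y^2. Setting dATC/dy = −882/y^2 − 24 + 6y = 0 gives y = 7 (since 6·7^3 − 24·7^2 = 882).
min ATC = 882/7 + 58 − 24·7 + 3·7^2 = $163. That is the break-even price.
Between these two prices the firm operates at a loss; above $163 it earns a profit.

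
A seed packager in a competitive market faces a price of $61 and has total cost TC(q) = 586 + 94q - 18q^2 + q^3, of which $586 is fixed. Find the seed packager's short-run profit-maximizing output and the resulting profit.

Profit = -$102 at q = 11

AVC = 94 - 18q + q^2 has its minimum $13 at q = 9; price $61 clears that bar, so the firm operates.
With MC = 94 - 36q + 3q^2, P = MC on the upward-sloping part at q* = 11.
TR = 61·11 = 671. TC = 586 + 187 = 773. Profit = 671 − 773 = -$102.
That loss of $102 beats the $586 the firm would lose by shutting down; producing recovers $484 of fixed cost.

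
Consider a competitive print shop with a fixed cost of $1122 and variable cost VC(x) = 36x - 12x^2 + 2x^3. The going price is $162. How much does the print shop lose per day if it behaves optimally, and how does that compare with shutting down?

Profit = -$338 at x = 7

AVC = 36 - 12x + 2x^2; min AVC = $18 at x = 3. Since P = $162 ≥ min AVC, the firm produces.
MC = 36 - 24x + 6x^2. Setting P = MC and taking the root on the rising branch gives x* = 7.
TR = 162·7 = 1134. TC = 1122 + 350 = 1472. Profit = 1134 − 1472 = -$338.
Shutting down would mean losing the fixed cost of $1122, so operating at a loss of $338 is better by $784.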